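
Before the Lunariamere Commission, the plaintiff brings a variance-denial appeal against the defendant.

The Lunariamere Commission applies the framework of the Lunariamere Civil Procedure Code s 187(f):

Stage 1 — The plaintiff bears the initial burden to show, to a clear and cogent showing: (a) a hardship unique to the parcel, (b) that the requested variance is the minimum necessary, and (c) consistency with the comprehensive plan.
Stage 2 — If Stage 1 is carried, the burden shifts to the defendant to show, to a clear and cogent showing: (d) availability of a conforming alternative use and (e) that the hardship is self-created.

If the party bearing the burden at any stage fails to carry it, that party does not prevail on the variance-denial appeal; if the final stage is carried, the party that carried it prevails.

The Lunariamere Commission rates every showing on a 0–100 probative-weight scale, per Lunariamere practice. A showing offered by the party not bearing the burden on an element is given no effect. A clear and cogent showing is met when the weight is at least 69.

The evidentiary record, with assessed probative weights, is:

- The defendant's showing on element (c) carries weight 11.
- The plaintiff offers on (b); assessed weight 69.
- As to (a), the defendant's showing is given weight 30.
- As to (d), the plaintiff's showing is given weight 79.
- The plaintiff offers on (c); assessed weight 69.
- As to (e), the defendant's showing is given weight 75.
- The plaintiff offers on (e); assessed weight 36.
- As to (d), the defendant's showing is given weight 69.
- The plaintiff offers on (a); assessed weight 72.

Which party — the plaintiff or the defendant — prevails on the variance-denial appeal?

defendant

At Stage 1 the plaintiff must meet a clear and cogent showing (weight is at least 69): on (a) the weight is 72 (the defendant's 30 is given no effect), ≥ 69, so (a) meets the standard; on (b) the weight is 69, which does reach 69, so (b) meets the standard; on (c) the weight is 69 (the defendant's 11 is given no effect), ≥ 69, so (c) meets the standard.
  The plaintiff carries Stage 1; the defendant now bears the burden.
At Stage 2 the defendant must meet a clear and cogent showing (weight is at least 69): on (d) the weight is 69 (the plaintiff's 79 is given no effect), which does reach 69, so (d) meets the standard; on (e) the weight is 75 (the plaintiff's 36 is given no effect), ≥ 69, so (e) meets the standard.
  Stage 2 carried; the final stage is satisfied.
All stages carried — the defendant prevails.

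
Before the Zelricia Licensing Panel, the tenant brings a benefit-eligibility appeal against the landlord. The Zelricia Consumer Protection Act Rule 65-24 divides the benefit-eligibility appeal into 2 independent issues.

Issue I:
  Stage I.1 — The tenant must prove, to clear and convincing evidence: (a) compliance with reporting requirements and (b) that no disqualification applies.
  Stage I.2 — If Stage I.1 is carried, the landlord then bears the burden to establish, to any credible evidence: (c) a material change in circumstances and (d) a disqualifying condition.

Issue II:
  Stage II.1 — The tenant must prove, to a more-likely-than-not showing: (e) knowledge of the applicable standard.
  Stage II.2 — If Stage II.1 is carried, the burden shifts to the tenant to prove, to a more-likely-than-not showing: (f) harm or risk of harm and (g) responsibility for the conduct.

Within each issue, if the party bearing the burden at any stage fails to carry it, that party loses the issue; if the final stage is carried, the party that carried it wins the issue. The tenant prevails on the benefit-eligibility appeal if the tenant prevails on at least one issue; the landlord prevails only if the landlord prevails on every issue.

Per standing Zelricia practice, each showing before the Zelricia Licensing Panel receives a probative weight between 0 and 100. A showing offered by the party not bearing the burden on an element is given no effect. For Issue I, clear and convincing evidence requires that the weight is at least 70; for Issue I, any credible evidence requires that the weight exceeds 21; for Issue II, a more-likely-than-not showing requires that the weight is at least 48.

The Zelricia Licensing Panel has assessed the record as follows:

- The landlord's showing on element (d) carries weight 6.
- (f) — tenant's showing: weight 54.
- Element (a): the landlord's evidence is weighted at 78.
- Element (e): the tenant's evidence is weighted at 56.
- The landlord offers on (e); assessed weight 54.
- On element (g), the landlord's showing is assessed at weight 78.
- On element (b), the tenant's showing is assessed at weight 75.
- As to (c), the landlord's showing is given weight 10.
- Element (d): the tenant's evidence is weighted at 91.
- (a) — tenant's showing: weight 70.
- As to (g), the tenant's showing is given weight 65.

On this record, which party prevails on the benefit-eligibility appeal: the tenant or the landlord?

tenant

— Issue I —
At Stage I.1 the tenant must meet clear and convincing evidence (weight is at least 70): on (a) the weight is 70 (the landlord's 78 is given no effect), ≥ 70, so (a) meets the standard; on (b) the weight is 75, which does reach 70, so (b) meets the standard.
  Stage I.1 carried; the burden shifts to the landlord.
At Stage I.2 the landlord must meet any credible evidence (weight exceeds 21): on (c) the weight is 10, ≤ 21, so (c) does not meet the standard; on (d) the weight is 6 (the tenant's 91 is given no effect), ≤ 21, so (d) does not meet the standard.
  Stage I.2 not carried; the landlord fails its burden.
So the tenant prevails on this issue.
— Issue II —
Stage II.1 — burden on tenant; standard: a more-likely-than-not showing (weight is at least 48).
    (e): 56 (landlord's 54 disregarded) ≥ 48 [met]
  All elements met. The tenant retains the burden for Stage II.2.
Stage II.2 — burden on tenant; standard: a more-likely-than-not showing (weight is at least 48).
    (f): 54 ≥ 48 [met]
    (g): 65 (landlord's 78 disregarded) ≥ 48 [met]
  All elements met at the final stage.
With every stage satisfied, the tenant prevails on this issue.
Per-issue: Issue I → tenant; Issue II → tenant. The tenant must prevail on at least one issue; overall, the tenant prevails.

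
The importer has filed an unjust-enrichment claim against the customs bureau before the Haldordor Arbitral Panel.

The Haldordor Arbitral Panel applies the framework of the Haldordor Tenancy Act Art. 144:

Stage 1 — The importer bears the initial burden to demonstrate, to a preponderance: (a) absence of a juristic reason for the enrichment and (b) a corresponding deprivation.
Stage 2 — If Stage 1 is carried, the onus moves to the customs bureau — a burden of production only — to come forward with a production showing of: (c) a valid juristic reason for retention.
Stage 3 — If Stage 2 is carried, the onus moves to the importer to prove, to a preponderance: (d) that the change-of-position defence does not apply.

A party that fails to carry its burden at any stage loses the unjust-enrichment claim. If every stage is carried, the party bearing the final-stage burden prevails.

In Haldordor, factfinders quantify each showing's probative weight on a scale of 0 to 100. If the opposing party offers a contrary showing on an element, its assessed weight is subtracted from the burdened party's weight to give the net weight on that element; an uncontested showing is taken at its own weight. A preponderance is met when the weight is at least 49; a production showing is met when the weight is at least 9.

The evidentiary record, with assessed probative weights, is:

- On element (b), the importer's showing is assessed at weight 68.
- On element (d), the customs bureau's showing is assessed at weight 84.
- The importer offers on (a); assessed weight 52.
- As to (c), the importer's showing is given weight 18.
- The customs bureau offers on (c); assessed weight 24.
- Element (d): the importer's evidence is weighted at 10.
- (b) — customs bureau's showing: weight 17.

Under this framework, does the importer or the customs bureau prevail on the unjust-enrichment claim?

importer

At Stage 1 the importer must meet a preponderance (weight is at least 49): on (a) the weight is 52, which does reach 49, so (a) meets the standard; on (b) the weight is 68 less the opposing 17 gives net 51, ≥ 49, so (b) meets the standard.
  Stage 1 is satisfied; the onus moves to the customs bureau.
At Stage 2 the customs bureau must meet a production showing (weight is at least 9): on (c) the weight is 24 less the opposing 18 gives net 6, < 9, so (c) does not meet the standard.
  Stage 2 not carried; the customs bureau fails its burden.
So the importer prevails.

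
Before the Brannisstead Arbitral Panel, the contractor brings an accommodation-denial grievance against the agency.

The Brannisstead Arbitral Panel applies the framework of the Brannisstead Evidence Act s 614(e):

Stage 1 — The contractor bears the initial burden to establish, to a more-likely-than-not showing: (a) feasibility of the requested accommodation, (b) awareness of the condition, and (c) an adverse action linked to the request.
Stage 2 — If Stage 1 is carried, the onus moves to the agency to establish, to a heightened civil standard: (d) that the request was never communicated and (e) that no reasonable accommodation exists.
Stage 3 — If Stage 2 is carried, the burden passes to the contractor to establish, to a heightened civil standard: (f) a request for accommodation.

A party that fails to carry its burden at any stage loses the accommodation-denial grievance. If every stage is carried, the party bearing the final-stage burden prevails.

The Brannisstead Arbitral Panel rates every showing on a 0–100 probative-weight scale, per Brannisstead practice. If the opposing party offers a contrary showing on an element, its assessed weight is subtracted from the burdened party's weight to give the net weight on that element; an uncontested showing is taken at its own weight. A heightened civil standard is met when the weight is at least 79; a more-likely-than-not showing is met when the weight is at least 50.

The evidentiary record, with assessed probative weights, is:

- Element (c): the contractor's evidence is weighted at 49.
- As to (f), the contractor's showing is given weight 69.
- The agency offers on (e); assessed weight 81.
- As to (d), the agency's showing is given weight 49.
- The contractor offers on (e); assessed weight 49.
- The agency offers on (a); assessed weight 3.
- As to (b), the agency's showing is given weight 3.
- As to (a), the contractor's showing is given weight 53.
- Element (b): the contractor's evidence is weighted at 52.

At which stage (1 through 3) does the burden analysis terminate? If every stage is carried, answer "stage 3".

stage 1

Stage 1 (contractor, a more-likely-than-not showing, weight is at least 50): (a) net 53−3=50 ≥ 50 — meets; (b) net 52−3=49 < 50 — fails; (c) 49 < 50 — fails.
  Not every element is met, so the contractor fails to carry Stage 1.
The analysis ends at Stage 1; the agency prevails.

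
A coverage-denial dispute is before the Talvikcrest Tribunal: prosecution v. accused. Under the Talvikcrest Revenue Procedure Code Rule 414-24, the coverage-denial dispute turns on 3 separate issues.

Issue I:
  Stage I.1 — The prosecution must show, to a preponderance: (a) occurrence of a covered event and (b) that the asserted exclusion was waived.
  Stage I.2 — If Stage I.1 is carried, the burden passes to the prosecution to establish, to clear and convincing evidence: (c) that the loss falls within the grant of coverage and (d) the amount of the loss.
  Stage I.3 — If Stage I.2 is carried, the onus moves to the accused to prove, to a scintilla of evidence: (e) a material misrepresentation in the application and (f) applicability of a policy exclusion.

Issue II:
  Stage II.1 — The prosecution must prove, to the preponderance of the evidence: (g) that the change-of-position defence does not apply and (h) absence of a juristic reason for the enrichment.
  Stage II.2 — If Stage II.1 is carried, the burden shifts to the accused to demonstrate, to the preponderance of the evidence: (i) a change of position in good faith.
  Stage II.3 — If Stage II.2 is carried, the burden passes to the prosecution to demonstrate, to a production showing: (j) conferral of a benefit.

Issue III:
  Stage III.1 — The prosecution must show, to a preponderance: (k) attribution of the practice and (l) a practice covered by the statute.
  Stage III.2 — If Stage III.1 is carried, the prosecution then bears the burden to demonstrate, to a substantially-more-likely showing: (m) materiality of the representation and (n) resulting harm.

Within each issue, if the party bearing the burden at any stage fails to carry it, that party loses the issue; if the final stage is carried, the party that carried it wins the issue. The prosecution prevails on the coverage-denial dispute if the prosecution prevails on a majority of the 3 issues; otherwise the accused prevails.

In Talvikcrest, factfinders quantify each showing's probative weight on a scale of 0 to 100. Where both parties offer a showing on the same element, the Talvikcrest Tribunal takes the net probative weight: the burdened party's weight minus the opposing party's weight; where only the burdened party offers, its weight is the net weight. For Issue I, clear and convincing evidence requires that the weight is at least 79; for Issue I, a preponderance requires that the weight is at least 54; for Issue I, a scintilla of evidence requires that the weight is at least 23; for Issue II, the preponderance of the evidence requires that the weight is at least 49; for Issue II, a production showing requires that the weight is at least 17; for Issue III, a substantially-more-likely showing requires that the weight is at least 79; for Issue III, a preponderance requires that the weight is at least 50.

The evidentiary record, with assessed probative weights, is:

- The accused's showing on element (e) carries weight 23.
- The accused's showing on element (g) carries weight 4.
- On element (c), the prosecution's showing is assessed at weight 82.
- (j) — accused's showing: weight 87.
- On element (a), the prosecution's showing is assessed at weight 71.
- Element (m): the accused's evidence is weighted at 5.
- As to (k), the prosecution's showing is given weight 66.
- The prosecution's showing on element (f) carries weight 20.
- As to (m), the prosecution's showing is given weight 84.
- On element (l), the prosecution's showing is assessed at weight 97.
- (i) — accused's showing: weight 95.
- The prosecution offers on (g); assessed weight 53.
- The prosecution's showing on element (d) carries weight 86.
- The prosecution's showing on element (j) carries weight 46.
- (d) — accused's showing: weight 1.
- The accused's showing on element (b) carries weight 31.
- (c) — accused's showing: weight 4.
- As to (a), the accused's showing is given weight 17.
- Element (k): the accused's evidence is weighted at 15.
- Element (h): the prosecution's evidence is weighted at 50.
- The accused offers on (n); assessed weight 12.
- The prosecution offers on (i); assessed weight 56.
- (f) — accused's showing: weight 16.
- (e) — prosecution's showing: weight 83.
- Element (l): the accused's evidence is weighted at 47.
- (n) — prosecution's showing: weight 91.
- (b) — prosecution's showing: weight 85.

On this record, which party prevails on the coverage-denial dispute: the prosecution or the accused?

prosecution

— Issue I —
Stage I.1 — burden on prosecution; standard: a preponderance (weight is at least 54).
    (a): 71 − 17 = 54 ≥ 54 [met]
    (b): 85 − 31 = 54 ≥ 54 [met]
  All elements met. The prosecution retains the burden for Stage I.2.
Stage I.2 — burden on prosecution; standard: clear and convincing evidence (weight is at least 79).
    (c): 82 − 4 = 78 < 79 [not met]
    (d): 86 − 1 = 85 ≥ 79 [met]
  The prosecution does not carry Stage I.2.
So the accused prevails on this issue.
— Issue II —
Stage II.1 — burden on prosecution; standard: the preponderance of the evidence (weight is at least 49).
    (g): 53 − 4 = 49 ≥ 49 [met]
    (h): 50 ≥ 49 [met]
  Stage II.1 is satisfied; the onus moves to the accused.
Stage II.2 — burden on accused; standard: the preponderance of the evidence (weight is at least 49).
    (i): 95 − 56 = 39 < 49 [not met]
  The accused does not carry Stage II.2.
The analysis ends at Stage II.2; the prosecution prevails on this issue.
— Issue III —
Stage III.1 — burden on prosecution; standard: a preponderance (weight is at least 50).
    (k): 66 − 15 = 51 ≥ 50 [met]
    (l): 97 − 47 = 50 ≥ 50 [met]
  Stage III.1 is satisfied; the prosecution continues to bear the burden.
Stage III.2 — burden on prosecution; standard: a substantially-more-likely showing (weight is at least 79).
    (m): 84 − 5 = 79 ≥ 79 [met]
    (n): 91 − 12 = 79 ≥ 79 [met]
  Stage III.2 carried; the final stage is satisfied.
With every stage satisfied, the prosecution prevails on this issue.
Per-issue: Issue I → accused; Issue II → prosecution; Issue III → prosecution. The prosecution must prevail on a majority of issues; overall, the prosecution prevails.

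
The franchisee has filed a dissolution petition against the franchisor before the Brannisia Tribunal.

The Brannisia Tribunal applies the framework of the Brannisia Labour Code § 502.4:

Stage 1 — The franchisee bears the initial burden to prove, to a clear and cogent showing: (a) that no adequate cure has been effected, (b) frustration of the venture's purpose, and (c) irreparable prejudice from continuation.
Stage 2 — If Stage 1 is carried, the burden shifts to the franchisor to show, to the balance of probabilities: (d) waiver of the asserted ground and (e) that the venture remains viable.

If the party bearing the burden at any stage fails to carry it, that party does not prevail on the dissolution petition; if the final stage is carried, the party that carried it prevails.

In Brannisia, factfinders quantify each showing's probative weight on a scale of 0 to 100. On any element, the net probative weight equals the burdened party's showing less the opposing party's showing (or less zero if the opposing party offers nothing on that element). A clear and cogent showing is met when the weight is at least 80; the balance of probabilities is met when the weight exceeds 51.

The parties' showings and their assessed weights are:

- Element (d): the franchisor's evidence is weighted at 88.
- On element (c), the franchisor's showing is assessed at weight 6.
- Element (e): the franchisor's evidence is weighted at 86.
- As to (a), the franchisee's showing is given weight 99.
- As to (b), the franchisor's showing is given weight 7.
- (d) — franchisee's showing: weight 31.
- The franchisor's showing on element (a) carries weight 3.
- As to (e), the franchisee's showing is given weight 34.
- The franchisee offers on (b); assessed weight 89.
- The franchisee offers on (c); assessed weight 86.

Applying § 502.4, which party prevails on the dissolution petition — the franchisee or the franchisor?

Stage 1 — burden on franchisee; standard: a clear and cogent showing (weight is at least 80).
    (a): 99 − 3 = 96 ≥ 80 [met]
    (b): 89 − 7 = 82 ≥ 80 [met]
    (c): 86 − 6 = 80 ≥ 80 [met]
  Stage 1 is satisfied; the onus moves to the franchisor.
Stage 2 — burden on franchisor; standard: the balance of probabilities (weight exceeds 51).
    (d): 88 − 31 = 57 > 51 [met]
    (e): 86 − 34 = 52 > 51 [met]
  Stage 2 carried; the final stage is satisfied.
Every stage carried; the franchisor prevails.

franchisor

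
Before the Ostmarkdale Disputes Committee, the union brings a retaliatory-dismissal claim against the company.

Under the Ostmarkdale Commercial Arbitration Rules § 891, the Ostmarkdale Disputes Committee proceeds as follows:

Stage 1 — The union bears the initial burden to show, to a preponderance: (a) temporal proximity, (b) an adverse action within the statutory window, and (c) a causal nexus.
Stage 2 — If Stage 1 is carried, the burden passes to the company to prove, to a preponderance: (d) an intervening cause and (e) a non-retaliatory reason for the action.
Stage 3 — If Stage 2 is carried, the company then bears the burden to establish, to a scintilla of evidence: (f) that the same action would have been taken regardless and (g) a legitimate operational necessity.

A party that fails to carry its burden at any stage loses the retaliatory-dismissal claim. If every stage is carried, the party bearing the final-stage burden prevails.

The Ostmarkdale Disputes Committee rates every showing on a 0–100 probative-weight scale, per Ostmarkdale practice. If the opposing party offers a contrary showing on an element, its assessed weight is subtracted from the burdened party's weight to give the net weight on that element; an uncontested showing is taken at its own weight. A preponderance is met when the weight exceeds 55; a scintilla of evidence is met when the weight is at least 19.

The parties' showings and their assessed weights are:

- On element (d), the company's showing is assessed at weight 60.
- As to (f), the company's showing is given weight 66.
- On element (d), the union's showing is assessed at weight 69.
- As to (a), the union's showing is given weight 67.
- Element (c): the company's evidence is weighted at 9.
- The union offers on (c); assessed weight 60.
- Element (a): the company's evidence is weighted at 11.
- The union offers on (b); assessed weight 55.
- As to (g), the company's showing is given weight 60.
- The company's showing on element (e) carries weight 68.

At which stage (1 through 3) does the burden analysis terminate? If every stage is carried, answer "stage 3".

stage 1

Stage 1 — burden on union; standard: a preponderance (weight exceeds 55).
    (a): 67 − 11 = 56 > 55 [met]
    (b): 55 ≤ 55 [not met]
    (c): 60 − 9 = 51 ≤ 55 [not met]
  The union does not carry Stage 1.
So the company prevails.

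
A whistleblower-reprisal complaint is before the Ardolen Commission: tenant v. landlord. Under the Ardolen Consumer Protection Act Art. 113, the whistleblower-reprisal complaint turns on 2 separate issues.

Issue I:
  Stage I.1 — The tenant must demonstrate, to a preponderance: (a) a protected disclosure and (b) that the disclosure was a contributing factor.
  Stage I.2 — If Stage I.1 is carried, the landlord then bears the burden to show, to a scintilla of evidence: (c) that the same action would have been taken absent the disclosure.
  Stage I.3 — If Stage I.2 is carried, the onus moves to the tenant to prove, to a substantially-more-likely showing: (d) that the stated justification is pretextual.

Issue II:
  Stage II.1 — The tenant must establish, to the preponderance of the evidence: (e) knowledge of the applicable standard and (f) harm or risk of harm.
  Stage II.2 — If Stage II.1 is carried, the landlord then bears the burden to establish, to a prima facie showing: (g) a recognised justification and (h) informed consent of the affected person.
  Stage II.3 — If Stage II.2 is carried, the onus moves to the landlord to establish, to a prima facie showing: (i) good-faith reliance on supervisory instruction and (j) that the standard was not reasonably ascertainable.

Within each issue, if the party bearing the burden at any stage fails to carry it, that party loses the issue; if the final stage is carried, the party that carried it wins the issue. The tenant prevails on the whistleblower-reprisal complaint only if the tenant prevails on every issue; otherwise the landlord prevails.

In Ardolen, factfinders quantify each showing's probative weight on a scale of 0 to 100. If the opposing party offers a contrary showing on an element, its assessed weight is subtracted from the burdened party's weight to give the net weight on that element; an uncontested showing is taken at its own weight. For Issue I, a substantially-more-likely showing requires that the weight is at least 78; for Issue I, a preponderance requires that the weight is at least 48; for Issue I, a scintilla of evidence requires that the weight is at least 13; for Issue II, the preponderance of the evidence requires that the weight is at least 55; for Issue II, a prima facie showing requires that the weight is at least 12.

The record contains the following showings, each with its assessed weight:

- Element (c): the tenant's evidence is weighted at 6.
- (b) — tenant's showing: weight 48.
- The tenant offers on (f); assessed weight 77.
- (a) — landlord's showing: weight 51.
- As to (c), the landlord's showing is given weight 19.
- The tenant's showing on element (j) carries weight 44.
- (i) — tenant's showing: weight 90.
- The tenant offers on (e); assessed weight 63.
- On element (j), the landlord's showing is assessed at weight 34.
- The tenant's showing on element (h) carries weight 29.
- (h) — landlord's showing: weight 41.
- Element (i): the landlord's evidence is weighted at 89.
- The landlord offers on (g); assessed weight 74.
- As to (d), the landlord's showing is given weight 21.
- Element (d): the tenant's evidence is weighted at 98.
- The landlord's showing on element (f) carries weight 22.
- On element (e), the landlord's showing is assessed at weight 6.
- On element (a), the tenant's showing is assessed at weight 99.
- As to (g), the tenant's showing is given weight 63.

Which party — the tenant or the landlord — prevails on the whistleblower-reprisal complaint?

— Issue I —
Stage I.1 — burden on tenant; standard: a preponderance (weight is at least 48).
    (a): 99 − 51 = 48 ≥ 48 [met]
    (b): 48 ≥ 48 [met]
  The tenant carries Stage I.1; the landlord now bears the burden.
Stage I.2 — burden on landlord; standard: a scintilla of evidence (weight is at least 13).
    (c): 19 − 6 = 13 ≥ 13 [met]
  Stage I.2 is satisfied; the onus moves to the tenant.
Stage I.3 — burden on tenant; standard: a substantially-more-likely showing (weight is at least 78).
    (d): 98 − 21 = 77 < 78 [not met]
  Not every element is met, so the tenant fails to carry Stage I.3.
The analysis ends at Stage I.3; the landlord prevails on this issue.
— Issue II —
Stage II.1 (tenant, the preponderance of the evidence, weight is at least 55): (e) net 63−6=57 ≥ 55 — meets; (f) net 77−22=55 ≥ 55 — meets.
  Stage II.1 carried; the burden shifts to the landlord.
Stage II.2 (landlord, a prima facie showing, weight is at least 12): (g) net 74−63=11 < 12 — fails; (h) net 41−29=12 ≥ 12 — meets.
  Not every element is met, so the landlord fails to carry Stage II.2.
So the tenant prevails on this issue.
Per-issue: Issue I → landlord; Issue II → tenant. The tenant must prevail on every issue; overall, the landlord prevails.

landlord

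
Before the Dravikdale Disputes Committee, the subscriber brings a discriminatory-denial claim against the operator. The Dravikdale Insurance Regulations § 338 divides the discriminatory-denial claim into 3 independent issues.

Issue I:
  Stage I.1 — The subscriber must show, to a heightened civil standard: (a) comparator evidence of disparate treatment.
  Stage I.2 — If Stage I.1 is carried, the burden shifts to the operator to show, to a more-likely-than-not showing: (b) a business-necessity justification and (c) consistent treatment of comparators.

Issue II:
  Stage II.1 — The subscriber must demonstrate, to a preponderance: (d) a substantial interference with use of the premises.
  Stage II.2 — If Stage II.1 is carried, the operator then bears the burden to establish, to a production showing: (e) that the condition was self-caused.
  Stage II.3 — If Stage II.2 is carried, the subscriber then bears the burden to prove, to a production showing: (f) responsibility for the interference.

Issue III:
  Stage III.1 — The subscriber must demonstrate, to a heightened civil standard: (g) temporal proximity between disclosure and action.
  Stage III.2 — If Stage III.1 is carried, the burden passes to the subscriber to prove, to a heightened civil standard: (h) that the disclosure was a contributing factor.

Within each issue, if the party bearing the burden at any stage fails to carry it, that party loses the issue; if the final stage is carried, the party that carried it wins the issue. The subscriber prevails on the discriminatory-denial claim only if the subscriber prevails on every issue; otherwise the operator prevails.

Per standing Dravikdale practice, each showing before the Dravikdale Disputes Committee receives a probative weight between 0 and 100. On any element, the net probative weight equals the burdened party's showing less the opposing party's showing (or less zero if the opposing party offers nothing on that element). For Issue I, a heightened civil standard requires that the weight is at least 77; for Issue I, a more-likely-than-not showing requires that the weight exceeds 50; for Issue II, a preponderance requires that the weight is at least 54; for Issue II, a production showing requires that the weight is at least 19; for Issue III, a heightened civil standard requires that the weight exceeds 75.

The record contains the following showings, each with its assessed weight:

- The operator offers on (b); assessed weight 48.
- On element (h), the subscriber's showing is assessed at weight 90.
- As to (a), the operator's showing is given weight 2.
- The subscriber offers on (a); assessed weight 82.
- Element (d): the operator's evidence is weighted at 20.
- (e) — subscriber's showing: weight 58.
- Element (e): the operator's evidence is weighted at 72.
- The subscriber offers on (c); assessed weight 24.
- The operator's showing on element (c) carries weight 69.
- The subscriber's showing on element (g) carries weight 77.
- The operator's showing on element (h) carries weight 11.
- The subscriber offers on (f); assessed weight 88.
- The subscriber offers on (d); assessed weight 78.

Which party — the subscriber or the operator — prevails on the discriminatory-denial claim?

subscriber

— Issue I —
Stage I.1 (subscriber, a heightened civil standard, weight is at least 77): (a) net 82−2=80 ≥ 77 — meets.
  Stage I.1 carried; the burden shifts to the operator.
Stage I.2 (operator, a more-likely-than-not showing, weight exceeds 50): (b) 48 ≤ 50 — fails; (c) net 69−24=45 ≤ 50 — fails.
  The operator does not carry Stage I.2.
So the subscriber prevails on this issue.
— Issue II —
At Stage II.1 the subscriber must meet a preponderance (weight is at least 54): on (d) the weight is 78 less the opposing 20 gives net 58, ≥ 54, so (d) meets the standard.
  Stage II.1 carried; the burden shifts to the operator.
At Stage II.2 the operator must meet a production showing (weight is at least 19): on (e) the weight is 72 less the opposing 58 gives net 14, which does not reach 19, so (e) does not meet the standard.
  The operator does not carry Stage II.2.
The subscriber prevails on this issue.
— Issue III —
Stage III.1 (subscriber, a heightened civil standard, weight exceeds 75): (g) 77 > 75 — meets.
  All elements met. The subscriber retains the burden for Stage III.2.
Stage III.2 (subscriber, a heightened civil standard, weight exceeds 75): (h) net 90−11=79 > 75 — meets.
  Stage III.2 carried; the final stage is satisfied.
With every stage satisfied, the subscriber prevails on this issue.
Per-issue: Issue I → subscriber; Issue II → subscriber; Issue III → subscriber. The subscriber must prevail on every issue; overall, the subscriber prevails.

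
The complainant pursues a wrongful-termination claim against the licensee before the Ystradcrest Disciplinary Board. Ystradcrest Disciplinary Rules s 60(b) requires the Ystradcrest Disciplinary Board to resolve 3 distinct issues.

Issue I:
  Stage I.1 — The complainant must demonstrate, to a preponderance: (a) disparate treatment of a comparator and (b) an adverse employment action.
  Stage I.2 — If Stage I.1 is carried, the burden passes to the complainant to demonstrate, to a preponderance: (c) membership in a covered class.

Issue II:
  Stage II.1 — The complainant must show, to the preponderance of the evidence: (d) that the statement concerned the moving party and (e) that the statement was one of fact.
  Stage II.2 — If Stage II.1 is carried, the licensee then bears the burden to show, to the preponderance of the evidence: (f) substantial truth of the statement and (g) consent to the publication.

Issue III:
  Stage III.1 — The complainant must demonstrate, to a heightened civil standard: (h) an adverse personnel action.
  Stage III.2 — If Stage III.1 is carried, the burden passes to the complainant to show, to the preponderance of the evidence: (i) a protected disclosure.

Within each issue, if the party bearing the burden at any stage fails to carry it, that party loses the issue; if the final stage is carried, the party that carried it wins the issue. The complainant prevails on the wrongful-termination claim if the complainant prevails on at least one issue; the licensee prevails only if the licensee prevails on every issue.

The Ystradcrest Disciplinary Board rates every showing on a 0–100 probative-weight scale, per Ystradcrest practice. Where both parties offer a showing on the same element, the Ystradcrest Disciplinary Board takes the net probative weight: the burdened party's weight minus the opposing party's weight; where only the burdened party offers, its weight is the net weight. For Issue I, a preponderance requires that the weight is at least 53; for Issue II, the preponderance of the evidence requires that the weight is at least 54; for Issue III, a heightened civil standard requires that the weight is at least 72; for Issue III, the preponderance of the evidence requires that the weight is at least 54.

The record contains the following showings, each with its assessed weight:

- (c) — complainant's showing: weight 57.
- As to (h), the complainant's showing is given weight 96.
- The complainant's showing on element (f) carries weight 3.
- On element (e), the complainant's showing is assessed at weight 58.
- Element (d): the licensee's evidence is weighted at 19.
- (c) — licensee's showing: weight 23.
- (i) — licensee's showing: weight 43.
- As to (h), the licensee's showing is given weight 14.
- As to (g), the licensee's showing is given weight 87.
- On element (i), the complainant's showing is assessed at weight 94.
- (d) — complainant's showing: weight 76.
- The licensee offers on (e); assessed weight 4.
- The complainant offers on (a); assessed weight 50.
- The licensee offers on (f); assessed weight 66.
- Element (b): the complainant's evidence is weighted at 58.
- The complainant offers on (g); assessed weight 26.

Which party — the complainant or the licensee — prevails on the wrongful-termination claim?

— Issue I —
At Stage I.1 the complainant must meet a preponderance (weight is at least 53): on (a) the weight is 50, < 53, so (a) does not meet the standard; on (b) the weight is 58, ≥ 53, so (b) meets the standard.
  Not every element is met, so the complainant fails to carry Stage I.1.
The licensee prevails on this issue.
— Issue II —
Stage II.1 (complainant, the preponderance of the evidence, weight is at least 54): (d) net 76−19=57 ≥ 54 — meets; (e) net 58−4=54 ≥ 54 — meets.
  Stage II.1 is satisfied; the onus moves to the licensee.
Stage II.2 (licensee, the preponderance of the evidence, weight is at least 54): (f) net 66−3=63 ≥ 54 — meets; (g) net 87−26=61 ≥ 54 — meets.
  The licensee carries the last stage.
Every stage carried; the licensee prevails on this issue.
— Issue III —
At Stage III.1 the complainant must meet a heightened civil standard (weight is at least 72): on (h) the weight is 96 less the opposing 14 gives net 82, which does reach 72, so (h) meets the standard.
  Stage III.1 carried; the burden remains with the complainant.
At Stage III.2 the complainant must meet the preponderance of the evidence (weight is at least 54): on (i) the weight is 94 less the opposing 43 gives net 51, < 54, so (i) does not meet the standard.
  The complainant does not carry Stage III.2.
The licensee prevails on this issue.
Per-issue: Issue I → licensee; Issue II → licensee; Issue III → licensee. The complainant must prevail on at least one issue; overall, the licensee prevails.

licensee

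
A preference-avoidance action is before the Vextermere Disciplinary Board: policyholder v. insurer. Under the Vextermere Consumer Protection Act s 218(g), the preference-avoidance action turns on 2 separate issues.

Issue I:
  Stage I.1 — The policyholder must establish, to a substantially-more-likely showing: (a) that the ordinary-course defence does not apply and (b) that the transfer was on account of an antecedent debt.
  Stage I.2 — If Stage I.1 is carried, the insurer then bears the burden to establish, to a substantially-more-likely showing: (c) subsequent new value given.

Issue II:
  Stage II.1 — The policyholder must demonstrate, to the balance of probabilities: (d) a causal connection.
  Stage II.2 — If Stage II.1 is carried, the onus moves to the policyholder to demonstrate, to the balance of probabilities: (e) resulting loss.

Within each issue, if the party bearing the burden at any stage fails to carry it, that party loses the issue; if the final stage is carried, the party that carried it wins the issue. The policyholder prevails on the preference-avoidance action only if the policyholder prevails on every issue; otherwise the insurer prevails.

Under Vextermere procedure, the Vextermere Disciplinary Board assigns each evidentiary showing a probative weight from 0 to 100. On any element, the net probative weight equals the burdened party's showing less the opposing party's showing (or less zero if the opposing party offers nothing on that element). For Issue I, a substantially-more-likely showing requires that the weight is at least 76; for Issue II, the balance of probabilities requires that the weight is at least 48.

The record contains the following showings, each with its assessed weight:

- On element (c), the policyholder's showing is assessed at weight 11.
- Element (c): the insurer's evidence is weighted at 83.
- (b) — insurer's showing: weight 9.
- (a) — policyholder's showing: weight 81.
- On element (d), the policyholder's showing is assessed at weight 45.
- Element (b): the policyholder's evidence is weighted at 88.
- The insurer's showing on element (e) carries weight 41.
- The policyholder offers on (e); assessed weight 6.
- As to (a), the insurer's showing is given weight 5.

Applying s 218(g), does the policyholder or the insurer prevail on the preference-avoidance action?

— Issue I —
At Stage I.1 the policyholder must meet a substantially-more-likely showing (weight is at least 76): on (a) the weight is 81 less the opposing 5 gives net 76, which does reach 76, so (a) meets the standard; on (b) the weight is 88 less the opposing 9 gives net 79, ≥ 76, so (b) meets the standard.
  The policyholder carries Stage I.1; the insurer now bears the burden.
At Stage I.2 the insurer must meet a substantially-more-likely showing (weight is at least 76): on (c) the weight is 83 less the opposing 11 gives net 72, which does not reach 76, so (c) does not meet the standard.
  Stage I.2 not carried; the insurer fails its burden.
The policyholder prevails on this issue.
— Issue II —
Stage II.1 — burden on policyholder; standard: the balance of probabilities (weight is at least 48).
    (d): 45 < 48 [not met]
  Stage II.1 not carried; the policyholder fails its burden.
So the insurer prevails on this issue.
Per-issue: Issue I → policyholder; Issue II → insurer. The policyholder must prevail on every issue; overall, the insurer prevails.

insurer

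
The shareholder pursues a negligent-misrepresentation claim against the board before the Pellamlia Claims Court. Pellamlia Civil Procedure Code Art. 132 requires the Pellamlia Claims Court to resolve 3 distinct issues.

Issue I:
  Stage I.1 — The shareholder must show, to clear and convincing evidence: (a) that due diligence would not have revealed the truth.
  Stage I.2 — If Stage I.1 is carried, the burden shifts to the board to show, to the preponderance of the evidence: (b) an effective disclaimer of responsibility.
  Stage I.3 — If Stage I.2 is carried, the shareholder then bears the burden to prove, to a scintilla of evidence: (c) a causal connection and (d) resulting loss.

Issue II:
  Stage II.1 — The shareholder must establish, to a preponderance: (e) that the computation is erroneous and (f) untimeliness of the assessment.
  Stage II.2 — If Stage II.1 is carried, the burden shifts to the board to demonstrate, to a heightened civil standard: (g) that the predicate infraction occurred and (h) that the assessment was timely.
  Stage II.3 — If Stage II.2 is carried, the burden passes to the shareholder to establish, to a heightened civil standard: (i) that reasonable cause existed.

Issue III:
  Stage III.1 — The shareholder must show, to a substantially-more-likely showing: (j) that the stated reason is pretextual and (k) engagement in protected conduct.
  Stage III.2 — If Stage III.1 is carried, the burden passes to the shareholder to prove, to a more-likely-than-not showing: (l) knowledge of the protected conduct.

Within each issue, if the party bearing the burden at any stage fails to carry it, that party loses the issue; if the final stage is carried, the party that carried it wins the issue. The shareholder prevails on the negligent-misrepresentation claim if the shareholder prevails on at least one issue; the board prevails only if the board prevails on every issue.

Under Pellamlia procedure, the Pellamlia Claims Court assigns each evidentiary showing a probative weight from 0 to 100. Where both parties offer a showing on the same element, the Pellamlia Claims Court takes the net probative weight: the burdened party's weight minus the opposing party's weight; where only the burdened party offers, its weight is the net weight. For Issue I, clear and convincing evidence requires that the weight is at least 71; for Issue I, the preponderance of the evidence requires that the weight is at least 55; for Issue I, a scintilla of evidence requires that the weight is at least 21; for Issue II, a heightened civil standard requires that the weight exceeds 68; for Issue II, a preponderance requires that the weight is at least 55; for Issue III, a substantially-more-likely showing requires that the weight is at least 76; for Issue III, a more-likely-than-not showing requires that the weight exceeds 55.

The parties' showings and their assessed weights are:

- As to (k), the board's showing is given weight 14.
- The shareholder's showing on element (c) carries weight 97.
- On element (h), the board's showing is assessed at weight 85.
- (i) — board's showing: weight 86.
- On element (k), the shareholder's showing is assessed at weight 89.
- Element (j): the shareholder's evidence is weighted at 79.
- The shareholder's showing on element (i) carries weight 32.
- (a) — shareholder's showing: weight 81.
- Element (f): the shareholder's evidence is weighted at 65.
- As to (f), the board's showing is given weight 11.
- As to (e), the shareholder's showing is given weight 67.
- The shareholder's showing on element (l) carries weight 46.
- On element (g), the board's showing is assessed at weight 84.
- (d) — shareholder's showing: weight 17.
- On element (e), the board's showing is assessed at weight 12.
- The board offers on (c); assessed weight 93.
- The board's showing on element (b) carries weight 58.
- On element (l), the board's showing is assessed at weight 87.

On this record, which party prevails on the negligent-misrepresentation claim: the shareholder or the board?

board

— Issue I —
Stage I.1 — burden on shareholder; standard: clear and convincing evidence (weight is at least 71).
    (a): 81 ≥ 71 [met]
  Stage I.1 is satisfied; the onus moves to the board.
Stage I.2 — burden on board; standard: the preponderance of the evidence (weight is at least 55).
    (b): 58 ≥ 55 [met]
  All elements met. The burden passes to the shareholder.
Stage I.3 — burden on shareholder; standard: a scintilla of evidence (weight is at least 21).
    (c): 97 − 93 = 4 < 21 [not met]
    (d): 17 < 21 [not met]
  Stage I.3 not carried; the shareholder fails its burden.
The analysis ends at Stage I.3; the board prevails on this issue.
— Issue II —
Stage II.1 (shareholder, a preponderance, weight is at least 55): (e) net 67−12=55 ≥ 55 — meets; (f) net 65−11=54 < 55 — fails.
  Not every element is met, so the shareholder fails to carry Stage II.1.
So the board prevails on this issue.
— Issue III —
Stage III.1 — burden on shareholder; standard: a substantially-more-likely showing (weight is at least 76).
    (j): 79 ≥ 76 [met]
    (k): 89 − 14 = 75 < 76 [not met]
  The shareholder does not carry Stage III.1.
The board prevails on this issue.
Per-issue: Issue I → board; Issue II → board; Issue III → board. The shareholder must prevail on at least one issue; overall, the board prevails.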